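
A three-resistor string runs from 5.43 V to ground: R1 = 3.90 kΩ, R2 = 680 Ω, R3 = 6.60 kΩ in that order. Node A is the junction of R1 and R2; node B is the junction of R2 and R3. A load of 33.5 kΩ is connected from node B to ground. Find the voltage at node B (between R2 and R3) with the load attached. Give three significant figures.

V ≈ 2.97 V

At node B, R3 is in parallel with the load: R3‖R_L = 5514 Ω.
Below node A the resistance is R2 + (R3‖R_L) = 6194 Ω, so V_A = 5.43 × 6194/10090 = 3.332 V.
Then V_B = V_A × (R3‖R_L)/(R2 + R3‖R_L) = 3.332 × 5514/6194 = 2.97 V.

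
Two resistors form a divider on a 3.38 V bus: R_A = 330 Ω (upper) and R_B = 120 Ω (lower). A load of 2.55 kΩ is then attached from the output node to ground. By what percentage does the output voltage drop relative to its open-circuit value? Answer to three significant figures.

3.34 %

The divider's output (Thévenin) resistance is R_A‖R_B = 88.00 Ω.
Fractional drop under load = R_th/(R_th + R_L) = 88.00 / (88.00 + 2550) = 0.03336.
So the output falls by 3.34 %.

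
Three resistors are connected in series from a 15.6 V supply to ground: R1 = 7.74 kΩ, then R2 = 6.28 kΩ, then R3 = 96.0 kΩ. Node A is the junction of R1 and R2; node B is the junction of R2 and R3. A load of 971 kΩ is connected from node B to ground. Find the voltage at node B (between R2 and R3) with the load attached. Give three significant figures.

At node B, R3 is in parallel with the load: R3‖R_L = 87.36 kΩ.
Below node A the resistance is R2 + (R3‖R_L) = 93.64 kΩ, so V_A = 15.6 × 93.64/101.4 = 14.41 V.
Then V_B = V_A × (R3‖R_L)/(R2 + R3‖R_L) = 14.41 × 87.36/93.64 = 13.4 V.

V ≈ 13.4 V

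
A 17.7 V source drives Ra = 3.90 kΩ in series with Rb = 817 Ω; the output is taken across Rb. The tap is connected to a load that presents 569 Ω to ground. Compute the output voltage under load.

V_out ≈ 1.40 V

The load sits in parallel with Rb: Rb‖R_L = (817 × 569) / (817 + 569) = 335.4 Ω.
V_out = 17.7 × 335.4 / (3900 + 335.4) = 17.7 × 335.4/4235 = 1.40 V.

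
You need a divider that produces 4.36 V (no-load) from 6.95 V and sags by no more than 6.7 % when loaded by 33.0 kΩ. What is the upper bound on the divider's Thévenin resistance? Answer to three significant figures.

Loading drop = R_th/(R_th + R_L) ≤ 0.0670, so R_th ≤ R_L · ε/(1−ε) = 33.0 kΩ × 0.0670/0.9330 = 2.37 kΩ.
(Any R1, R2 with R2/(R1+R2) = 0.627 and R1‖R2 ≤ 2.37 kΩ will meet the spec.)

R_th ≤ 2.37 kΩ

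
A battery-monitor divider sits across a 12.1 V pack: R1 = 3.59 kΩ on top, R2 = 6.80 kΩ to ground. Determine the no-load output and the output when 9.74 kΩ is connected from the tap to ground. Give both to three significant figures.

Unloaded: 7.92 V; loaded: 6.38 V

Open-circuit: V = 12.1 × 6.80/(3.59 + 6.80) = 7.92 V.
With the load, R2 becomes R2‖R_L = 4.004 kΩ, so V = 12.1 × 4.004/7.594 = 6.38 V.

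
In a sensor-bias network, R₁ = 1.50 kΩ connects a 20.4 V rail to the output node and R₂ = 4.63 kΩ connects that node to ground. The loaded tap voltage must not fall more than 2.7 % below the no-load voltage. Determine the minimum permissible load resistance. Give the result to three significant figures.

R_L(min) ≈ 40.8 kΩ

Output resistance R_th = R₁‖R₂ = (1.50 × 4.63)/6.130 = 1.133 kΩ.
The fractional drop is R_th/(R_th + R_L); requiring this ≤ 0.0270 gives R_L ≥ R_th(1/0.0270 − 1) = 1.133 × 36.04 = 40.8 kΩ.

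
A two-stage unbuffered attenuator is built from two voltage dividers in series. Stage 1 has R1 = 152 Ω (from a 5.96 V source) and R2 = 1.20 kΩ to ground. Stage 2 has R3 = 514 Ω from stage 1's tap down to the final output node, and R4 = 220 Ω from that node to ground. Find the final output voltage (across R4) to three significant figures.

Stage 2 presents R3+R4 = 734.0 Ω as a load on stage 1's tap.
Stage 1's lower leg becomes R2‖(R3+R4) = 455.4 Ω, so V_mid = 5.96 × 455.4/607.4 = 4.469 V.
Stage 2 is itself unloaded: V_out = V_mid × R4/(R3+R4) = 4.469 × 220/734.0 = 1.34 V.

V_out ≈ 1.34 V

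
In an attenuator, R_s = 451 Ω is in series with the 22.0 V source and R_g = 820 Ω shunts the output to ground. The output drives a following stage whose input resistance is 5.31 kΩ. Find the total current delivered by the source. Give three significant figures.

I ≈ 18.9 mA

R_g‖R_L = 710.3 Ω, so the source sees R_s + R_g‖R_L = 1161 Ω.
I = 22.0 V / 1161 Ω = 18.9 mA.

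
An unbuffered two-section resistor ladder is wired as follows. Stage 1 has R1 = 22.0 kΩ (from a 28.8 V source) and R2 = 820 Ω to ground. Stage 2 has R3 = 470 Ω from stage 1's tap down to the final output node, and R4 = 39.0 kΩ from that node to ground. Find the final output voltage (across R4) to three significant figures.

Stage 2 presents R3+R4 = 39470 Ω as a load on stage 1's tap.
Stage 1's lower leg becomes R2‖(R3+R4) = 803.3 Ω, so V_mid = 28.8 × 803.3/22800 = 1.015 V.
Stage 2 is itself unloaded: V_out = V_mid × R4/(R3+R4) = 1.015 × 39000/39470 = 1.00 V.

V_out ≈ 1.00 V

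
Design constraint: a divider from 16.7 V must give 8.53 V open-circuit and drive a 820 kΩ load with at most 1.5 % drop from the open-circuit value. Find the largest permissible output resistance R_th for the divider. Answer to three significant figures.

Loading drop = R_th/(R_th + R_L) ≤ 0.0150, so R_th ≤ R_L · ε/(1−ε) = 820 kΩ × 0.0150/0.9850 = 12.5 kΩ.

R_th ≤ 12.5 kΩ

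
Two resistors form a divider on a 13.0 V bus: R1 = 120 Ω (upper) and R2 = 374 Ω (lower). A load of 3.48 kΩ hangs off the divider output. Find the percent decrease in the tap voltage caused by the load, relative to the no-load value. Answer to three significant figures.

The divider's output (Thévenin) resistance is R1‖R2 = 90.85 Ω.
Fractional drop under load = R_th/(R_th + R_L) = 90.85 / (90.85 + 3480) = 0.02544.
So the output falls by 2.54 %.

2.54 %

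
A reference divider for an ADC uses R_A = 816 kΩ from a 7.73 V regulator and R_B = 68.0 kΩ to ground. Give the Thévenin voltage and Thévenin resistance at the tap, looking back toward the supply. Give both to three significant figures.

V_th = 0.595 V, R_th = 62.8 kΩ

V_th is the open-circuit tap voltage: 7.73 × 68.0/(816 + 68.0) = 0.595 V.
With the supply zeroed, R_A and R_B appear in parallel from the tap: R_th = R_A‖R_B = (816 × 68.0)/884.0 = 62.8 kΩ.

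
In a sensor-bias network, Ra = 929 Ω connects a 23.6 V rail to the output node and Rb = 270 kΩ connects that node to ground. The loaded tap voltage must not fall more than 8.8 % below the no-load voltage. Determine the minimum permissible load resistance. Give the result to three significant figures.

R_L(min) ≈ 9.59 kΩ

Output resistance R_th = Ra‖Rb = (929 × 270000)/270900 = 925.8 Ω.
The fractional drop is R_th/(R_th + R_L); requiring this ≤ 0.0880 gives R_L ≥ R_th(1/0.0880 − 1) = 925.8 × 10.36 = 9.59 kΩ.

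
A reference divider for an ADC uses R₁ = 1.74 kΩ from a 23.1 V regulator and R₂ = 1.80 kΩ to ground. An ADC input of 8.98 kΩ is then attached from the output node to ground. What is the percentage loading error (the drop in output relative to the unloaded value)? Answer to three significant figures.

8.97 %

Unloaded V = 23.1 × 1.80/3.540 = 11.746 V.
Loaded: R₂‖R_L = 1.499 kΩ, giving V = 23.1 × 1.499/3.239 = 10.692 V.
Drop = (11.746 − 10.692) / 11.746 = 8.97 %.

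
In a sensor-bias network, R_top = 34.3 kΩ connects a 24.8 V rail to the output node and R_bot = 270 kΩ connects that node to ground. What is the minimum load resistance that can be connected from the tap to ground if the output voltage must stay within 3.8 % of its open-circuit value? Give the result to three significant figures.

R_L(min) ≈ 770 kΩ

Output resistance R_th = R_top‖R_bot = (34.3 × 270)/304.3 = 30.43 kΩ.
The fractional drop is R_th/(R_th + R_L); requiring this ≤ 0.0380 gives R_L ≥ R_th(1/0.0380 − 1) = 30.43 × 25.32 = 770 kΩ.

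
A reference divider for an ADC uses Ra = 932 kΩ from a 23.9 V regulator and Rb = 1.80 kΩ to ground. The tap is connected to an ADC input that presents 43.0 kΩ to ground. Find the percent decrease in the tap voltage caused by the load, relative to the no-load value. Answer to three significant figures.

The divider's output (Thévenin) resistance is Ra‖Rb = 1.797 kΩ.
Fractional drop under load = R_th/(R_th + R_L) = 1.797 / (1.797 + 43.0) = 0.04010.
So the output falls by 4.01 %.

4.01 %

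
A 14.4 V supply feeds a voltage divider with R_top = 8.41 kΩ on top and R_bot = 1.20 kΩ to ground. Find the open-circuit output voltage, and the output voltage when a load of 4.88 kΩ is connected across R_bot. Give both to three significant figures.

Open-circuit: V = 14.4 × 1.20/(8.41 + 1.20) = 1.80 V.
With the load, R_bot becomes R_bot‖R_L = 0.9632 kΩ, so V = 14.4 × 0.9632/9.373 = 1.48 V.

Unloaded: 1.80 V; loaded: 1.48 V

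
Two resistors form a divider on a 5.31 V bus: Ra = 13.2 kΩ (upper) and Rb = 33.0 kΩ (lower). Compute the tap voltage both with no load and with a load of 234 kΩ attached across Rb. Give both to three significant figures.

Unloaded: 3.79 V; loaded: 3.65 V

Open-circuit: V = 5.31 × 33.0/(13.2 + 33.0) = 3.79 V.
With the load, Rb becomes Rb‖R_L = 28.92 kΩ, so V = 5.31 × 28.92/42.12 = 3.65 V.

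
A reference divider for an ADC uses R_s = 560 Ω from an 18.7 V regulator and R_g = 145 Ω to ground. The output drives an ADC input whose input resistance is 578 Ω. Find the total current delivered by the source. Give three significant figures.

R_g‖R_L = 115.9 Ω, so the source sees R_s + R_g‖R_L = 675.9 Ω.
I = 18.7 V / 675.9 Ω = 27.7 mA.

I ≈ 27.7 mA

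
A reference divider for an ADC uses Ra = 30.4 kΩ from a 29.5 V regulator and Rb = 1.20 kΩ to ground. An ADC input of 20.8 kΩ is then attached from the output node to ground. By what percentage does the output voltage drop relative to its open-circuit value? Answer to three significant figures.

The divider's output (Thévenin) resistance is Ra‖Rb = 1.154 kΩ.
Fractional drop under load = R_th/(R_th + R_L) = 1.154 / (1.154 + 20.8) = 0.05258.
So the output falls by 5.26 %.

5.26 %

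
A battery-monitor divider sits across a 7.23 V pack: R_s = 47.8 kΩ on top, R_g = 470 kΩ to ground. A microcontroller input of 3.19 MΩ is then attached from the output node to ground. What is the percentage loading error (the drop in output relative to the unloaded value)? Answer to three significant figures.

The divider's output (Thévenin) resistance is R_s‖R_g = 43.39 kΩ.
Fractional drop under load = R_th/(R_th + R_L) = 43.39 / (43.39 + 3190) = 0.01342.
So the output falls by 1.34 %.

1.34 %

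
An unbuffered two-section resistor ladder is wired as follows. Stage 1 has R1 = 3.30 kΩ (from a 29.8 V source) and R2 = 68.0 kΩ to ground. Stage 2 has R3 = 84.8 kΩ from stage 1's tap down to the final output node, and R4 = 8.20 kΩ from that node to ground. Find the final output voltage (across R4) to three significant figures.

V_out ≈ 2.42 V

Stage 2 presents R3+R4 = 93.00 kΩ as a load on stage 1's tap.
Stage 1's lower leg becomes R2‖(R3+R4) = 39.28 kΩ, so V_mid = 29.8 × 39.28/42.58 = 27.49 V.
Stage 2 is itself unloaded: V_out = V_mid × R4/(R3+R4) = 27.49 × 8.20/93.00 = 2.42 V.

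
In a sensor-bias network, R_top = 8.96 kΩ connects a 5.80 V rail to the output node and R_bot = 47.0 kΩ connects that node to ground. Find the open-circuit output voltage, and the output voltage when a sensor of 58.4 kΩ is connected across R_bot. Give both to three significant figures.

Unloaded: 4.87 V; loaded: 4.32 V

Open-circuit: V = 5.80 × 47.0/(8.96 + 47.0) = 4.87 V.
With the load, R_bot becomes R_bot‖R_L = 26.04 kΩ, so V = 5.80 × 26.04/35.00 = 4.32 V.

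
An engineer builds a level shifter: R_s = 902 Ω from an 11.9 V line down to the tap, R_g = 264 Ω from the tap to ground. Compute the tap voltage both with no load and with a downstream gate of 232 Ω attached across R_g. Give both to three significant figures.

Open-circuit: V = 11.9 × 264/(902 + 264) = 2.69 V.
With the load, R_g becomes R_g‖R_L = 123.5 Ω, so V = 11.9 × 123.5/1025 = 1.43 V.

Unloaded: 2.69 V; loaded: 1.43 V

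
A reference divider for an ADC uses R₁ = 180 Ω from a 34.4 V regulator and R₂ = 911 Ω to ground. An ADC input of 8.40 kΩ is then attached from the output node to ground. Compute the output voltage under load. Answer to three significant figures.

The load sits in parallel with R₂: R₂‖R_L = (911 × 8400) / (911 + 8400) = 821.9 Ω.
V_out = 34.4 × 821.9 / (180 + 821.9) = 34.4 × 821.9/1002 = 28.2 V.
(Unloaded it would have been 28.7 V.)

V_out ≈ 28.2 V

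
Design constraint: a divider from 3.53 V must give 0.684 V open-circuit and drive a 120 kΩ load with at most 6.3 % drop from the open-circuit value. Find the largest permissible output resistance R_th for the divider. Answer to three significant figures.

Loading drop = R_th/(R_th + R_L) ≤ 0.0630, so R_th ≤ R_L · ε/(1−ε) = 120 kΩ × 0.0630/0.9370 = 8.07 kΩ.

R_th ≤ 8.07 kΩ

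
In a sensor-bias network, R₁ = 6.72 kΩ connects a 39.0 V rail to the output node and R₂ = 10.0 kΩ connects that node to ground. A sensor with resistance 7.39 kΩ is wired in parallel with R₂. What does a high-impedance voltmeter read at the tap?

V_out ≈ 15.1 V

The load sits in parallel with R₂: R₂‖R_L = (10.0 × 7.39) / (10.0 + 7.39) = 4.250 kΩ.
V_out = 39.0 × 4.250 / (6.72 + 4.250) = 39.0 × 4.250/10.97 = 15.1 V.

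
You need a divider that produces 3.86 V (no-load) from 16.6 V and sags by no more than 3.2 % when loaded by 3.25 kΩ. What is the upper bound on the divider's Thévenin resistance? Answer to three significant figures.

R_th ≤ 107 Ω

Loading drop = R_th/(R_th + R_L) ≤ 0.0320, so R_th ≤ R_L · ε/(1−ε) = 3.25 kΩ × 0.0320/0.9680 = 107 Ω.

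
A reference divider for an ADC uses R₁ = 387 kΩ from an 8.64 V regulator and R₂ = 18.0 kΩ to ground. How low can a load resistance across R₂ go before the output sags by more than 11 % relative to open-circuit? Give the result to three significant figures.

Output resistance R_th = R₁‖R₂ = (387 × 18.0)/405.0 = 17.20 kΩ.
The fractional drop is R_th/(R_th + R_L); requiring this ≤ 0.110 gives R_L ≥ R_th(1/0.110 − 1) = 17.20 × 8.091 = 139 kΩ.

R_L(min) ≈ 139 kΩ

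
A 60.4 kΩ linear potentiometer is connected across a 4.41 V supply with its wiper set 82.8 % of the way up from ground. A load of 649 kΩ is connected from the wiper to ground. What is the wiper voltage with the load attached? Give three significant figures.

V ≈ 3.60 V

The wiper splits the pot into (1−α)R = 10.39 kΩ above and αR = 50.01 kΩ below.
Lower section ‖ load = 46.43 kΩ.
V_wiper = 4.41 × 46.43/(10.39 + 46.43) = 3.60 V.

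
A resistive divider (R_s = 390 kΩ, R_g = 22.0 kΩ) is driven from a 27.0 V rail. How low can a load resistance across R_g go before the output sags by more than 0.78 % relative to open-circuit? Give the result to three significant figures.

Output resistance R_th = R_s‖R_g = (390 × 22.0)/412.0 = 20.83 kΩ.
The fractional drop is R_th/(R_th + R_L); requiring this ≤ 0.00780 gives R_L ≥ R_th(1/0.00780 − 1) = 20.83 × 127.2 = 2.65 MΩ.

R_L(min) ≈ 2.65 MΩ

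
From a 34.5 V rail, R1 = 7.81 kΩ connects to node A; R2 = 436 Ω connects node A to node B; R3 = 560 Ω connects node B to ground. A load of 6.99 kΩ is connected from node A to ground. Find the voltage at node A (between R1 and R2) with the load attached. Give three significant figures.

Below node A the series string R2+R3 = 996.0 Ω sits in parallel with the 6990 Ω load: 871.8 Ω.
V_A = 34.5 × 871.8/(7810 + 871.8) = 3.46 V.

V ≈ 3.46 V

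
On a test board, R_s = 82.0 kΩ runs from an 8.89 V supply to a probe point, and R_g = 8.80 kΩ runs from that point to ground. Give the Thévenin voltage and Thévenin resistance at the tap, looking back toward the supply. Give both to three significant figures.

V_th = 0.862 V, R_th = 7.95 kΩ

V_th is the open-circuit tap voltage: 8.89 × 8.80/(82.0 + 8.80) = 0.862 V.
With the supply zeroed, R_s and R_g appear in parallel from the tap: R_th = R_s‖R_g = (82.0 × 8.80)/90.80 = 7.95 kΩ.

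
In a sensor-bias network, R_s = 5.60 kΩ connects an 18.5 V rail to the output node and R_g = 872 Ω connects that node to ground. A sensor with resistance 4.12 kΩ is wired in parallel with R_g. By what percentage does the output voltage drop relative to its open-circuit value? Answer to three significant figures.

15.5 %

The divider's output (Thévenin) resistance is R_s‖R_g = 754.5 Ω.
Fractional drop under load = R_th/(R_th + R_L) = 754.5 / (754.5 + 4120) = 0.1548.
So the output falls by 15.5 %.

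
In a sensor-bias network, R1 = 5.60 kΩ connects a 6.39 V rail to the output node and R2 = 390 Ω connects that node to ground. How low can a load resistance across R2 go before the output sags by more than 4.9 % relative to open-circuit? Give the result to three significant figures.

R_L(min) ≈ 7.08 kΩ

Output resistance R_th = R1‖R2 = (5600 × 390)/5990 = 364.6 Ω.
The fractional drop is R_th/(R_th + R_L); requiring this ≤ 0.0490 gives R_L ≥ R_th(1/0.0490 − 1) = 364.6 × 19.41 = 7.08 kΩ.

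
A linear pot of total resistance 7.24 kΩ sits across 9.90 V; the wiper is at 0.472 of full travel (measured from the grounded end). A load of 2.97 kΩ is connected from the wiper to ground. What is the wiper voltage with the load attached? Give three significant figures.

V ≈ 2.91 V

The wiper splits the pot into (1−α)R = 3.823 kΩ above and αR = 3.417 kΩ below.
Lower section ‖ load = 1.589 kΩ.
V_wiper = 9.90 × 1.589/(3.823 + 1.589) = 2.91 V.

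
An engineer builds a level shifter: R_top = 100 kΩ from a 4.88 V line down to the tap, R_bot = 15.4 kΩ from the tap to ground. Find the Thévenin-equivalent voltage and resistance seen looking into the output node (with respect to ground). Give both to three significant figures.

V_th = 0.651 V, R_th = 13.3 kΩ

V_th is the open-circuit tap voltage: 4.88 × 15.4/(100 + 15.4) = 0.651 V.
With the supply zeroed, R_top and R_bot appear in parallel from the tap: R_th = R_top‖R_bot = (100 × 15.4)/115.4 = 13.3 kΩ.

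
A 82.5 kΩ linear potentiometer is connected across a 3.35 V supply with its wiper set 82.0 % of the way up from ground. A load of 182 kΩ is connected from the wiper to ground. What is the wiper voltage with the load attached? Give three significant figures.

V ≈ 2.57 V

The wiper splits the pot into (1−α)R = 14.85 kΩ above and αR = 67.65 kΩ below.
Lower section ‖ load = 49.32 kΩ.
V_wiper = 3.35 × 49.32/(14.85 + 49.32) = 2.57 V.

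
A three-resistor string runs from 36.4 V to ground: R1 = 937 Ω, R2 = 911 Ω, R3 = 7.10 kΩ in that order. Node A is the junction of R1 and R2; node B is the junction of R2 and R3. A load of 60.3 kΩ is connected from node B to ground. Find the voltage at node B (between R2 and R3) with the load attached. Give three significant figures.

V ≈ 28.2 V

At node B, R3 is in parallel with the load: R3‖R_L = 6352 Ω.
Below node A the resistance is R2 + (R3‖R_L) = 7263 Ω, so V_A = 36.4 × 7263/8200 = 32.24 V.
Then V_B = V_A × (R3‖R_L)/(R2 + R3‖R_L) = 32.24 × 6352/7263 = 28.2 V.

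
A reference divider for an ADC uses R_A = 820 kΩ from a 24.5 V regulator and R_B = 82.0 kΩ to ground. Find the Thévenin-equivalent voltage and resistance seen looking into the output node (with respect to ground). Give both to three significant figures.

V_th = 2.23 V, R_th = 74.5 kΩ

V_th is the open-circuit tap voltage: 24.5 × 82.0/(820 + 82.0) = 2.23 V.
With the supply zeroed, R_A and R_B appear in parallel from the tap: R_th = R_A‖R_B = (820 × 82.0)/902.0 = 74.5 kΩ.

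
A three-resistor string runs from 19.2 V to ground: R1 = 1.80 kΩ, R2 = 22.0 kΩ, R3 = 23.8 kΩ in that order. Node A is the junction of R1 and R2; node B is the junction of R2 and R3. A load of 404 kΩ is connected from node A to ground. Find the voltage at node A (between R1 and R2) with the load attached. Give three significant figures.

V ≈ 18.4 V

Below node A the series string R2+R3 = 45.80 kΩ sits in parallel with the 404 kΩ load: 41.14 kΩ.
V_A = 19.2 × 41.14/(1.80 + 41.14) = 18.4 V.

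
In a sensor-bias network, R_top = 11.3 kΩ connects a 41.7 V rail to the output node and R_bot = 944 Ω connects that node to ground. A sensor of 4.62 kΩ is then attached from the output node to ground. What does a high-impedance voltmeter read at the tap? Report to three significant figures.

V_out ≈ 2.70 V

The load sits in parallel with R_bot: R_bot‖R_L = (944 × 4620) / (944 + 4620) = 783.8 Ω.
V_out = 41.7 × 783.8 / (11300 + 783.8) = 41.7 × 783.8/12080 = 2.70 V.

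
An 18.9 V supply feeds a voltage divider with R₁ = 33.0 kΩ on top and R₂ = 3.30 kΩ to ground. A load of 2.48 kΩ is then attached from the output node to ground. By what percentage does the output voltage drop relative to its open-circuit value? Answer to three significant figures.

Unloaded V = 18.9 × 3.30/36.30 = 1.718 V.
Loaded: R₂‖R_L = 1.416 kΩ, giving V = 18.9 × 1.416/34.42 = 0.7776 V.
Drop = (1.718 − 0.7776) / 1.718 = 54.7 %.

54.7 %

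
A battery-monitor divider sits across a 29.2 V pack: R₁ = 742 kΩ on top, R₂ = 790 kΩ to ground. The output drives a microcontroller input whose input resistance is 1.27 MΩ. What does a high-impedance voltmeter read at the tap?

V_out ≈ 11.6 V

The load sits in parallel with R₂: R₂‖R_L = (790 × 1270) / (790 + 1270) = 487.0 kΩ.
V_out = 29.2 × 487.0 / (742 + 487.0) = 29.2 × 487.0/1229 = 11.6 V.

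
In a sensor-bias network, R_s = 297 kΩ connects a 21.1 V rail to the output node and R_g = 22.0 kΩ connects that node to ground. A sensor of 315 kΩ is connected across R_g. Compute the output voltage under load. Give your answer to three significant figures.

The load sits in parallel with R_g: R_g‖R_L = (22.0 × 315) / (22.0 + 315) = 20.56 kΩ.
V_out = 21.1 × 20.56 / (297 + 20.56) = 21.1 × 20.56/317.6 = 1.37 V.

V_out ≈ 1.37 V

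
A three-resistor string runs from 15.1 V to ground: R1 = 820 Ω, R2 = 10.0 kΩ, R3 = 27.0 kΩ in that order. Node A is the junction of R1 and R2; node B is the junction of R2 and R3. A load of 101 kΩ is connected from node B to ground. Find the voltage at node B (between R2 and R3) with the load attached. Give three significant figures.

V ≈ 10.0 V

At node B, R3 is in parallel with the load: R3‖R_L = 21300 Ω.
Below node A the resistance is R2 + (R3‖R_L) = 31300 Ω, so V_A = 15.1 × 31300/32120 = 14.71 V.
Then V_B = V_A × (R3‖R_L)/(R2 + R3‖R_L) = 14.71 × 21300/31300 = 10.0 V.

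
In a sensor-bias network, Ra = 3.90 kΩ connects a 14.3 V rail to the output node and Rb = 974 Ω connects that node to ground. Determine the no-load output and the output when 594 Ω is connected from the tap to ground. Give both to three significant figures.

Open-circuit: V = 14.3 × 974/(3900 + 974) = 2.86 V.
With the load, Rb becomes Rb‖R_L = 369.0 Ω, so V = 14.3 × 369.0/4269 = 1.24 V.

Unloaded: 2.86 V; loaded: 1.24 V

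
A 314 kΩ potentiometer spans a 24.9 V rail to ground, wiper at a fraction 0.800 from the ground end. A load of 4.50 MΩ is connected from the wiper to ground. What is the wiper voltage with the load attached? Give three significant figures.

The wiper splits the pot into (1−α)R = 62.80 kΩ above and αR = 251.2 kΩ below.
Lower section ‖ load = 237.9 kΩ.
V_wiper = 24.9 × 237.9/(62.80 + 237.9) = 19.7 V.

V ≈ 19.7 V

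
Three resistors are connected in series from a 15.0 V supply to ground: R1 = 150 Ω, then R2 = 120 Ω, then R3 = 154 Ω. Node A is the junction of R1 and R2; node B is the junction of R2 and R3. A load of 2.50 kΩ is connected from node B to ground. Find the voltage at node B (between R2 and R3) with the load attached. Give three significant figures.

V ≈ 5.24 V

At node B, R3 is in parallel with the load: R3‖R_L = 145.1 Ω.
Below node A the resistance is R2 + (R3‖R_L) = 265.1 Ω, so V_A = 15.0 × 265.1/415.1 = 9.579 V.
Then V_B = V_A × (R3‖R_L)/(R2 + R3‖R_L) = 9.579 × 145.1/265.1 = 5.24 V.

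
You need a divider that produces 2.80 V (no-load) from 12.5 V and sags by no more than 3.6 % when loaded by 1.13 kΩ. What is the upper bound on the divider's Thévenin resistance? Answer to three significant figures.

R_th ≤ 42.2 Ω

Loading drop = R_th/(R_th + R_L) ≤ 0.0360, so R_th ≤ R_L · ε/(1−ε) = 1.13 kΩ × 0.0360/0.9640 = 42.2 Ω.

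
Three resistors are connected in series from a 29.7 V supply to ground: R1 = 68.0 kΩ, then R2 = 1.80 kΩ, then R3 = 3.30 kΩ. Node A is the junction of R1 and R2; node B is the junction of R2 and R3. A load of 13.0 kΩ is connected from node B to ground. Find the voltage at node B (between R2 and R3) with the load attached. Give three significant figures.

V ≈ 1.08 V

At node B, R3 is in parallel with the load: R3‖R_L = 2.632 kΩ.
Below node A the resistance is R2 + (R3‖R_L) = 4.432 kΩ, so V_A = 29.7 × 4.432/72.43 = 1.817 V.
Then V_B = V_A × (R3‖R_L)/(R2 + R3‖R_L) = 1.817 × 2.632/4.432 = 1.08 V.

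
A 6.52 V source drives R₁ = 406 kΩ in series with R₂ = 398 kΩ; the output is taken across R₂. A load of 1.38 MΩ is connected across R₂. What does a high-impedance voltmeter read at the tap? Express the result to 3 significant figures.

The load sits in parallel with R₂: R₂‖R_L = (398 × 1380) / (398 + 1380) = 308.9 kΩ.
V_out = 6.52 × 308.9 / (406 + 308.9) = 6.52 × 308.9/714.9 = 2.82 V.

V_out ≈ 2.82 V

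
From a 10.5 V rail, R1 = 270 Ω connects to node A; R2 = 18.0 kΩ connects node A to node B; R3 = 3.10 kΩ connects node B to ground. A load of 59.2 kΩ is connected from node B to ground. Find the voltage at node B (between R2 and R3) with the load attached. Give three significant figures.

At node B, R3 is in parallel with the load: R3‖R_L = 2946 Ω.
Below node A the resistance is R2 + (R3‖R_L) = 20950 Ω, so V_A = 10.5 × 20950/21220 = 10.37 V.
Then V_B = V_A × (R3‖R_L)/(R2 + R3‖R_L) = 10.37 × 2946/20950 = 1.46 V.

V ≈ 1.46 V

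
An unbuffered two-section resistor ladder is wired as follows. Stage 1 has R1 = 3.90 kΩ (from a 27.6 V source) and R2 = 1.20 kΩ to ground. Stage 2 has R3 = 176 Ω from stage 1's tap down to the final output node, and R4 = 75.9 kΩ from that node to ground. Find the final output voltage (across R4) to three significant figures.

V_out ≈ 6.40 V

Stage 2 presents R3+R4 = 76080 Ω as a load on stage 1's tap.
Stage 1's lower leg becomes R2‖(R3+R4) = 1181 Ω, so V_mid = 27.6 × 1181/5081 = 6.417 V.
Stage 2 is itself unloaded: V_out = V_mid × R4/(R3+R4) = 6.417 × 75900/76080 = 6.40 V.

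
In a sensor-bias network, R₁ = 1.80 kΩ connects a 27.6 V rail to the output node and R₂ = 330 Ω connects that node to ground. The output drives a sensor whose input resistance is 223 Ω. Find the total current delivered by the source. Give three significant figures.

I ≈ 14.3 mA

R₂‖R_L = 133.1 Ω, so the source sees R₁ + R₂‖R_L = 1933 Ω.
I = 27.6 V / 1933 Ω = 14.3 mA.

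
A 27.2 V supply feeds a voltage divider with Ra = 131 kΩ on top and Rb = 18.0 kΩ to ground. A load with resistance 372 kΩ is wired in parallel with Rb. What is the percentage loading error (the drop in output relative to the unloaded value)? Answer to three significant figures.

4.08 %

The divider's output (Thévenin) resistance is Ra‖Rb = 15.83 kΩ.
Fractional drop under load = R_th/(R_th + R_L) = 15.83 / (15.83 + 372) = 0.04081.
So the output falls by 4.08 %.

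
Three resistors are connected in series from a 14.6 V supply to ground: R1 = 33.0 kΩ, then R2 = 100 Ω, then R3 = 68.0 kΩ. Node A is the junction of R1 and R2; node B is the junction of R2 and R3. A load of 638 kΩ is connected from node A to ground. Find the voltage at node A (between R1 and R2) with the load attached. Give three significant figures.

Below node A the series string R2+R3 = 68100 Ω sits in parallel with the 638000 Ω load: 61530 Ω.
V_A = 14.6 × 61530/(33000 + 61530) = 9.50 V.

V ≈ 9.50 V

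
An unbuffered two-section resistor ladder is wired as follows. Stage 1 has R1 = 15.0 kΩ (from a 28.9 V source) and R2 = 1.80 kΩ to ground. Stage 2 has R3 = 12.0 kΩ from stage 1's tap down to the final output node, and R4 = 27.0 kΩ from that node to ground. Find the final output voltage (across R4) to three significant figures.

Stage 2 presents R3+R4 = 39.00 kΩ as a load on stage 1's tap.
Stage 1's lower leg becomes R2‖(R3+R4) = 1.721 kΩ, so V_mid = 28.9 × 1.721/16.72 = 2.974 V.
Stage 2 is itself unloaded: V_out = V_mid × R4/(R3+R4) = 2.974 × 27.0/39.00 = 2.06 V.

V_out ≈ 2.06 V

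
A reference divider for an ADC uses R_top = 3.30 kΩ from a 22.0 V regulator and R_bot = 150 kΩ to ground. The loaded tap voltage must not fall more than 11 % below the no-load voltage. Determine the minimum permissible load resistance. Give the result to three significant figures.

R_L(min) ≈ 26.1 kΩ

Output resistance R_th = R_top‖R_bot = (3.30 × 150)/153.3 = 3.229 kΩ.
The fractional drop is R_th/(R_th + R_L); requiring this ≤ 0.110 gives R_L ≥ R_th(1/0.110 − 1) = 3.229 × 8.091 = 26.1 kΩ.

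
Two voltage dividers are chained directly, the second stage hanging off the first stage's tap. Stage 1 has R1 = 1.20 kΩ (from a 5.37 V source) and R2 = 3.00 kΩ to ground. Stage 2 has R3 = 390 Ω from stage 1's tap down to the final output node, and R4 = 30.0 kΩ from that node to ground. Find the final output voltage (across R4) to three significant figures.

V_out ≈ 3.68 V

Stage 2 presents R3+R4 = 30390 Ω as a load on stage 1's tap.
Stage 1's lower leg becomes R2‖(R3+R4) = 2730 Ω, so V_mid = 5.37 × 2730/3930 = 3.730 V.
Stage 2 is itself unloaded: V_out = V_mid × R4/(R3+R4) = 3.730 × 30000/30390 = 3.68 V.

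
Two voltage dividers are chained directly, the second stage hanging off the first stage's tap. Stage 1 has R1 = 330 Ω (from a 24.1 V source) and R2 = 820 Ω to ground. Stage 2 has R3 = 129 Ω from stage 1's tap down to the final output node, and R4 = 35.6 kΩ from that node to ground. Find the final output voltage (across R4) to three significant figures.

Stage 2 presents R3+R4 = 35730 Ω as a load on stage 1's tap.
Stage 1's lower leg becomes R2‖(R3+R4) = 801.6 Ω, so V_mid = 24.1 × 801.6/1132 = 17.07 V.
Stage 2 is itself unloaded: V_out = V_mid × R4/(R3+R4) = 17.07 × 35600/35730 = 17.0 V.

V_out ≈ 17.0 V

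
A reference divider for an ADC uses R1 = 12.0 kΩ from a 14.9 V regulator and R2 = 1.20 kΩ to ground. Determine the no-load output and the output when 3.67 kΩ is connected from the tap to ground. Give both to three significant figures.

Open-circuit: V = 14.9 × 1.20/(12.0 + 1.20) = 1.35 V.
With the load, R2 becomes R2‖R_L = 0.9043 kΩ, so V = 14.9 × 0.9043/12.90 = 1.04 V.

Unloaded: 1.35 V; loaded: 1.04 V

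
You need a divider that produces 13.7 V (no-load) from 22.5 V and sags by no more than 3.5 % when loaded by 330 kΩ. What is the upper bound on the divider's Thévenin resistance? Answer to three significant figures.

Loading drop = R_th/(R_th + R_L) ≤ 0.0350, so R_th ≤ R_L · ε/(1−ε) = 330 kΩ × 0.0350/0.9650 = 12.0 kΩ.

R_th ≤ 12.0 kΩ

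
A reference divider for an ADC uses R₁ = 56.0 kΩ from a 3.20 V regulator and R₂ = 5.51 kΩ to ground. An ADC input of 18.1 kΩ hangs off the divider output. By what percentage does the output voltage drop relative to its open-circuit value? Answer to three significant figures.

21.7 %

The divider's output (Thévenin) resistance is R₁‖R₂ = 5.016 kΩ.
Fractional drop under load = R_th/(R_th + R_L) = 5.016 / (5.016 + 18.1) = 0.2170.
So the output falls by 21.7 %.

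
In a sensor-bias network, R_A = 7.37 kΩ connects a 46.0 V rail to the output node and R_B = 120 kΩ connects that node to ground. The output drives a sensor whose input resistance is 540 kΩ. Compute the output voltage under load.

The load sits in parallel with R_B: R_B‖R_L = (120 × 540) / (120 + 540) = 98.18 kΩ.
V_out = 46.0 × 98.18 / (7.37 + 98.18) = 46.0 × 98.18/105.6 = 42.8 V.
(Unloaded it would have been 43.3 V.)

V_out ≈ 42.8 V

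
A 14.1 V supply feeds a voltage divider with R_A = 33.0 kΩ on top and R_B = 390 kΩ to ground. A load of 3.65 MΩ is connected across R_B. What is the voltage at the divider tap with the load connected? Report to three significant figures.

The load sits in parallel with R_B: R_B‖R_L = (390 × 3650) / (390 + 3650) = 352.4 kΩ.
V_out = 14.1 × 352.4 / (33.0 + 352.4) = 14.1 × 352.4/385.4 = 12.9 V.
(Unloaded it would have been 13.0 V.)

V_out ≈ 12.9 V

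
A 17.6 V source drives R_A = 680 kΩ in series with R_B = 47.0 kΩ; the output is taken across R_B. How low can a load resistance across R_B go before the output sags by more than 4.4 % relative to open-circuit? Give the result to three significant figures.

Output resistance R_th = R_A‖R_B = (680 × 47.0)/727.0 = 43.96 kΩ.
The fractional drop is R_th/(R_th + R_L); requiring this ≤ 0.0440 gives R_L ≥ R_th(1/0.0440 − 1) = 43.96 × 21.73 = 955 kΩ.

R_L(min) ≈ 955 kΩ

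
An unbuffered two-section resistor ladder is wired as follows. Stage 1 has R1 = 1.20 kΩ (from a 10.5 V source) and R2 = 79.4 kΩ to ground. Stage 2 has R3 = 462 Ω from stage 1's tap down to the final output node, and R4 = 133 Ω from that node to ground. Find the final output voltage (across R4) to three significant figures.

Stage 2 presents R3+R4 = 595.0 Ω as a load on stage 1's tap.
Stage 1's lower leg becomes R2‖(R3+R4) = 590.6 Ω, so V_mid = 10.5 × 590.6/1791 = 3.463 V.
Stage 2 is itself unloaded: V_out = V_mid × R4/(R3+R4) = 3.463 × 133/595.0 = 0.774 V.

V_out ≈ 0.774 V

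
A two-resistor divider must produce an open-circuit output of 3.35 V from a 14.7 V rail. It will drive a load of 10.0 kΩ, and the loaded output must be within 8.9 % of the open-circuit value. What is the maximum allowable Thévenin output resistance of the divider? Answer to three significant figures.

R_th ≤ 977 Ω

Loading drop = R_th/(R_th + R_L) ≤ 0.0890, so R_th ≤ R_L · ε/(1−ε) = 10.0 kΩ × 0.0890/0.9110 = 977 Ω.
(Any R1, R2 with R2/(R1+R2) = 0.228 and R1‖R2 ≤ 977 Ω will meet the spec.)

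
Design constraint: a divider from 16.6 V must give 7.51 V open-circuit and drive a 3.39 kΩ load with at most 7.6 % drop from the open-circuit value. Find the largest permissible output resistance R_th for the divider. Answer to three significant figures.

R_th ≤ 279 Ω

Loading drop = R_th/(R_th + R_L) ≤ 0.0760, so R_th ≤ R_L · ε/(1−ε) = 3.39 kΩ × 0.0760/0.9240 = 279 Ω.
(Any R1, R2 with R2/(R1+R2) = 0.452 and R1‖R2 ≤ 279 Ω will meet the spec.)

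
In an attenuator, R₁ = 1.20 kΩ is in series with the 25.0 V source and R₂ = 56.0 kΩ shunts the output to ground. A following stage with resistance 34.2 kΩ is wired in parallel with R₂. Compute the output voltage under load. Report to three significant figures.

V_out ≈ 23.7 V

The load sits in parallel with R₂: R₂‖R_L = (56.0 × 34.2) / (56.0 + 34.2) = 21.23 kΩ.
V_out = 25.0 × 21.23 / (1.20 + 21.23) = 25.0 × 21.23/22.43 = 23.7 V.
(Unloaded it would have been 24.5 V.)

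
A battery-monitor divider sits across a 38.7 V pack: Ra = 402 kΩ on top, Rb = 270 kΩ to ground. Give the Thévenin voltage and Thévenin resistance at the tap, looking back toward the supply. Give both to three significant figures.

V_th = 15.5 V, R_th = 162 kΩ

V_th is the open-circuit tap voltage: 38.7 × 270/(402 + 270) = 15.5 V.
With the supply zeroed, Ra and Rb appear in parallel from the tap: R_th = Ra‖Rb = (402 × 270)/672.0 = 162 kΩ.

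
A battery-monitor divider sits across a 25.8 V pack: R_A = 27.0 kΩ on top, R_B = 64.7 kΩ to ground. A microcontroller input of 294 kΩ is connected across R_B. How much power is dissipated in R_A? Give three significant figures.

P ≈ 2.81 mW

Total resistance from the source is R_A + (R_B‖R_L) = 80.03 kΩ, so I = 25.8/80.03 kΩ = 0.3224 mA.
P = I²·R_A = (0.3224 mA)² × 27.0 kΩ = 2.81 mW.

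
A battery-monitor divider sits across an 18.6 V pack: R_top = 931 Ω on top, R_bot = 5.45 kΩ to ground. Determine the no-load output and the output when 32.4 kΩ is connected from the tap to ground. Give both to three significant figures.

Open-circuit: V = 18.6 × 5450/(931 + 5450) = 15.9 V.
With the load, R_bot becomes R_bot‖R_L = 4665 Ω, so V = 18.6 × 4665/5596 = 15.5 V.

Unloaded: 15.9 V; loaded: 15.5 V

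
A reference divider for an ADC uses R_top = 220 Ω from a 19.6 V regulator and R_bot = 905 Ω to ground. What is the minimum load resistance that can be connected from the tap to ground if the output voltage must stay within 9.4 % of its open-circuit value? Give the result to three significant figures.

R_L(min) ≈ 1.71 kΩ

Output resistance R_th = R_top‖R_bot = (220 × 905)/1125 = 177.0 Ω.
The fractional drop is R_th/(R_th + R_L); requiring this ≤ 0.0940 gives R_L ≥ R_th(1/0.0940 − 1) = 177.0 × 9.638 = 1.71 kΩ.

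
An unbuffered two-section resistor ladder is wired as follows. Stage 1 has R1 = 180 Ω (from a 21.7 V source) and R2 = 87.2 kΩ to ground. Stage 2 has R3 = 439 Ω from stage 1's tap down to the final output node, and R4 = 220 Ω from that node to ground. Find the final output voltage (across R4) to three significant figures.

Stage 2 presents R3+R4 = 659.0 Ω as a load on stage 1's tap.
Stage 1's lower leg becomes R2‖(R3+R4) = 654.1 Ω, so V_mid = 21.7 × 654.1/834.1 = 17.02 V.
Stage 2 is itself unloaded: V_out = V_mid × R4/(R3+R4) = 17.02 × 220/659.0 = 5.68 V.

V_out ≈ 5.68 V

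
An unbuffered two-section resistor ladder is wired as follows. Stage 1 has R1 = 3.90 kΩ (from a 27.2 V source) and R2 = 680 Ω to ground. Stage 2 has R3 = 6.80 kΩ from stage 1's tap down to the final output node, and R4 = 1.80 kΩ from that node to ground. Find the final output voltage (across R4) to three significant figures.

Stage 2 presents R3+R4 = 8600 Ω as a load on stage 1's tap.
Stage 1's lower leg becomes R2‖(R3+R4) = 630.2 Ω, so V_mid = 27.2 × 630.2/4530 = 3.784 V.
Stage 2 is itself unloaded: V_out = V_mid × R4/(R3+R4) = 3.784 × 1800/8600 = 0.792 V.

V_out ≈ 0.792 V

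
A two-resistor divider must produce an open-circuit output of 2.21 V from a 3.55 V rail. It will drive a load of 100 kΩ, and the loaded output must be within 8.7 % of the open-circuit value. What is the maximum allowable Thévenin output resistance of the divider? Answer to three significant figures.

R_th ≤ 9.53 kΩ

Loading drop = R_th/(R_th + R_L) ≤ 0.0870, so R_th ≤ R_L · ε/(1−ε) = 100 kΩ × 0.0870/0.9130 = 9.53 kΩ.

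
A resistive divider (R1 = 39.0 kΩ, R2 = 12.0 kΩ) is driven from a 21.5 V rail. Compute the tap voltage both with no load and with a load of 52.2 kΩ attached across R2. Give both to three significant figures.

Unloaded: 5.06 V; loaded: 4.30 V

Open-circuit: V = 21.5 × 12.0/(39.0 + 12.0) = 5.06 V.
With the load, R2 becomes R2‖R_L = 9.757 kΩ, so V = 21.5 × 9.757/48.76 = 4.30 V.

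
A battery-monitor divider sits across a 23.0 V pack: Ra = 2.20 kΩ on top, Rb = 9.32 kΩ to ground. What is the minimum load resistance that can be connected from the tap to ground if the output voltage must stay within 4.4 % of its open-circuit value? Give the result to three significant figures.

R_L(min) ≈ 38.7 kΩ

Output resistance R_th = Ra‖Rb = (2.20 × 9.32)/11.52 = 1.780 kΩ.
The fractional drop is R_th/(R_th + R_L); requiring this ≤ 0.0440 gives R_L ≥ R_th(1/0.0440 − 1) = 1.780 × 21.73 = 38.7 kΩ.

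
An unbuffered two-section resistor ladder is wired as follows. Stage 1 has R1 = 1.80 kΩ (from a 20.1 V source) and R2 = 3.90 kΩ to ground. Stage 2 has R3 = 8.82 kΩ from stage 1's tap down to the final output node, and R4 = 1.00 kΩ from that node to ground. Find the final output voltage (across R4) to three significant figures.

Stage 2 presents R3+R4 = 9.820 kΩ as a load on stage 1's tap.
Stage 1's lower leg becomes R2‖(R3+R4) = 2.791 kΩ, so V_mid = 20.1 × 2.791/4.591 = 12.22 V.
Stage 2 is itself unloaded: V_out = V_mid × R4/(R3+R4) = 12.22 × 1.00/9.820 = 1.24 V.

V_out ≈ 1.24 V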